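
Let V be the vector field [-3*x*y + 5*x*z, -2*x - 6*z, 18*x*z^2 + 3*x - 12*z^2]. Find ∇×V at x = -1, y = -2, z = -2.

(6, -80, -5)

(∇×V)₁ = ∂V₃/∂y − ∂V₂/∂z = 6
(∇×V)₂ = ∂V₁/∂z − ∂V₃/∂x = 5*x - 18*z^2 - 3
(∇×V)₃ = ∂V₂/∂x − ∂V₁/∂y = 3*x - 2
∇×V = (6, 5*x - 18*z^2 - 3, 3*x - 2)
At (-1, -2, -2): (6, -80, -5).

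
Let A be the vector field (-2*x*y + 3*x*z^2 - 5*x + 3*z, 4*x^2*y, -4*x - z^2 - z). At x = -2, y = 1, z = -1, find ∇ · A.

13

∂A₁/∂x = -2*y + 3*z^2 - 5
∂A₂/∂y = 4*x^2
∂A₃/∂z = -2*z - 1
∇·A = 4*x^2 - 2*y + 3*z^2 - 2*z - 6
At (-2, 1, -1): 13.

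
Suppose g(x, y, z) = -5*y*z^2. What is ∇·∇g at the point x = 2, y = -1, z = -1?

10

∂²g/∂x² = 0
∂²g/∂y² = 0
∂²g/∂z² = -10*y
∇²g = -10*y
At (2, -1, -1): 10.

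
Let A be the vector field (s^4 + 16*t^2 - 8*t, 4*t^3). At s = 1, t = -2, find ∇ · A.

∂A₁/∂s = 4*s^3
∂A₂/∂t = 12*t^2
∇·A = 4*s^3 + 12*t^2
At (1, -2): 52.

52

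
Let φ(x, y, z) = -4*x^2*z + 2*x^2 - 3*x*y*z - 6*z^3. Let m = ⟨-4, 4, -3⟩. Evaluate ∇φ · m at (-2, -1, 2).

∂φ/∂x = -8*x*z + 4*x - 3*y*z
∂φ/∂y = -3*x*z
∂φ/∂z = -4*x^2 - 3*x*y - 18*z^2
∇φ at (-2, -1, 2) = (30, 12, -94)
∇φ · m = (30)(-4) + (12)(4) + (-94)(-3) = 210

210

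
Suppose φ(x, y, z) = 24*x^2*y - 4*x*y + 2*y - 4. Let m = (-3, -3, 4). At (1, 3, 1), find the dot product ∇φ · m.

-462

∂φ/∂x = 48*x*y - 4*y
∂φ/∂y = 24*x^2 - 4*x + 2
∂φ/∂z = 0
∇φ at (1, 3, 1) = (132, 22, 0)
∇φ · m = (132)(-3) + (22)(-3) + (0)(4) = -462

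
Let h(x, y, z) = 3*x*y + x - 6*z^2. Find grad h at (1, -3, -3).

∂h/∂x = 3*y + 1
∂h/∂y = 3*x
∂h/∂z = -12*z
∇h = (3*y + 1, 3*x, -12*z)
At (1, -3, -3): (-8, 3, 36).

(-8, 3, 36)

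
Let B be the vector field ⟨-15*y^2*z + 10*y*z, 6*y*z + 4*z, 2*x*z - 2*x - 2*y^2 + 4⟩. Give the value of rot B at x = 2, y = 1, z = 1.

(∇×B)₁ = ∂B₃/∂y − ∂B₂/∂z = -10*y - 4
(∇×B)₂ = ∂B₁/∂z − ∂B₃/∂x = -15*y^2 + 10*y - 2*z + 2
(∇×B)₃ = ∂B₂/∂x − ∂B₁/∂y = 30*y*z - 10*z
∇×B = (-10*y - 4, -15*y^2 + 10*y - 2*z + 2, 30*y*z - 10*z)
At (2, 1, 1): (-14, -5, 20).

(-14, -5, 20)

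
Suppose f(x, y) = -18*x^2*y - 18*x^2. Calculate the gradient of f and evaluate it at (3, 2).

∂f/∂x = -36*x*y - 36*x
∂f/∂y = -18*x^2
∇f = (-36*x*y - 36*x, -18*x^2)
At (3, 2): (-324, -162).

(-324, -162)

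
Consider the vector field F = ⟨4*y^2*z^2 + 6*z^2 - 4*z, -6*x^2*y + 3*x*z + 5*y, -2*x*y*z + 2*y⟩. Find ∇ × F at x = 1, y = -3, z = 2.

(∇×F)₁ = ∂F₃/∂y − ∂F₂/∂z = -2*x*z - 3*x + 2
(∇×F)₂ = ∂F₁/∂z − ∂F₃/∂x = 8*y^2*z + 2*y*z + 12*z - 4
(∇×F)₃ = ∂F₂/∂x − ∂F₁/∂y = -12*x*y - 8*y*z^2 + 3*z
∇×F = (-2*x*z - 3*x + 2, 8*y^2*z + 2*y*z + 12*z - 4, -12*x*y - 8*y*z^2 + 3*z)
At (1, -3, 2): (-5, 152, 138).

(-5, 152, 138)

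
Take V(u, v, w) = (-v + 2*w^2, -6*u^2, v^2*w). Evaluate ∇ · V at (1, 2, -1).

4

∂V₁/∂u = 0
∂V₂/∂v = 0
∂V₃/∂w = v^2
∇·V = v^2
At (1, 2, -1): 4.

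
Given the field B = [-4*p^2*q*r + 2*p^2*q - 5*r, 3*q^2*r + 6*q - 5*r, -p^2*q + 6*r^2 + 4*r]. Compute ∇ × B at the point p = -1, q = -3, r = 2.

(∇×B)₁ = ∂B₃/∂q − ∂B₂/∂r = -p^2 - 3*q^2 + 5
(∇×B)₂ = ∂B₁/∂r − ∂B₃/∂p = -4*p^2*q + 2*p*q - 5
(∇×B)₃ = ∂B₂/∂p − ∂B₁/∂q = 4*p^2*r - 2*p^2
∇×B = (-p^2 - 3*q^2 + 5, -4*p^2*q + 2*p*q - 5, 4*p^2*r - 2*p^2)
At (-1, -3, 2): (-23, 13, 6).

(-23, 13, 6)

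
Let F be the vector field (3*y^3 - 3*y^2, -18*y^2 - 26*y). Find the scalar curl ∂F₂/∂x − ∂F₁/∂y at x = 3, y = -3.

∂F₂/∂x = 0
∂F₁/∂y = 9*y^2 - 6*y
Scalar curl = -9*y^2 + 6*y
At (3, -3): -99.

-99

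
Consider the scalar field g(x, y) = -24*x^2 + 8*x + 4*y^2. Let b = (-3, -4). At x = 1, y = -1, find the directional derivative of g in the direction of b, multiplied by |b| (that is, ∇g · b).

∂g/∂x = -48*x + 8
∂g/∂y = 8*y
∇g at (1, -1) = (-40, -8)
∇g · b = (-40)(-3) + (-8)(-4) = 152

152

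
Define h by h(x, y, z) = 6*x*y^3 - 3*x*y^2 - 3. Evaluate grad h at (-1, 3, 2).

∂h/∂x = 6*y^3 - 3*y^2
∂h/∂y = 18*x*y^2 - 6*x*y
∂h/∂z = 0
∇h = (6*y^3 - 3*y^2, 18*x*y^2 - 6*x*y, 0)
At (-1, 3, 2): (135, -144, 0).

(135, -144, 0)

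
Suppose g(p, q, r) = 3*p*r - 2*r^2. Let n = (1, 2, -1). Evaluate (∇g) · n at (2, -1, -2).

-20

∂g/∂p = 3*r
∂g/∂q = 0
∂g/∂r = 3*p - 4*r
∇g at (2, -1, -2) = (-6, 0, 14)
∇g · n = (-6)(1) + (0)(2) + (14)(-1) = -20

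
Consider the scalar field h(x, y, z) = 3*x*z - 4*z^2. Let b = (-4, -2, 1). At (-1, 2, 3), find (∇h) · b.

-63

∂h/∂x = 3*z
∂h/∂y = 0
∂h/∂z = 3*x - 8*z
∇h at (-1, 2, 3) = (9, 0, -27)
∇h · b = (9)(-4) + (0)(-2) + (-27)(1) = -63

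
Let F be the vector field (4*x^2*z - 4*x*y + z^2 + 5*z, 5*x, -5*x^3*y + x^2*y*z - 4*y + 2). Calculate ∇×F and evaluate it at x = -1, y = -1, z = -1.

(∇×F)₁ = ∂F₃/∂y − ∂F₂/∂z = -5*x^3 + x^2*z - 4
(∇×F)₂ = ∂F₁/∂z − ∂F₃/∂x = 15*x^2*y + 4*x^2 - 2*x*y*z + 2*z + 5
(∇×F)₃ = ∂F₂/∂x − ∂F₁/∂y = 4*x + 5
∇×F = (-5*x^3 + x^2*z - 4, 15*x^2*y + 4*x^2 - 2*x*y*z + 2*z + 5, 4*x + 5)
At (-1, -1, -1): (0, -6, 1).

(0, -6, 1)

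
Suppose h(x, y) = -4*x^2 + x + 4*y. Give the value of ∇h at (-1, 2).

(9, 4)

∂h/∂x = -8*x + 1
∂h/∂y = 4
∇h = (-8*x + 1, 4)
At (-1, 2): (9, 4).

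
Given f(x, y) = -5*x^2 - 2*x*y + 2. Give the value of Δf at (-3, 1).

∂²f/∂x² = -10
∂²f/∂y² = 0
∇²f = -10
At (-3, 1): -10.

-10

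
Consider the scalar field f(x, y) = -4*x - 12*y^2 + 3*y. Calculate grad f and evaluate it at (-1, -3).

(-4, 75)

∂f/∂x = -4
∂f/∂y = -24*y + 3
∇f = (-4, -24*y + 3)
At (-1, -3): (-4, 75).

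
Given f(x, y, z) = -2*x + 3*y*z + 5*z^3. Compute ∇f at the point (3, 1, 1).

∂f/∂x = -2
∂f/∂y = 3*z
∂f/∂z = 3*y + 15*z^2
∇f = (-2, 3*z, 3*y + 15*z^2)
At (3, 1, 1): (-2, 3, 18).

(-2, 3, 18)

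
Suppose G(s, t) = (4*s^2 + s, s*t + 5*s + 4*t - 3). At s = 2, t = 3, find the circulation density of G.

8

∂G₂/∂s = t + 5
∂G₁/∂t = 0
Scalar curl = t + 5
At (2, 3): 8.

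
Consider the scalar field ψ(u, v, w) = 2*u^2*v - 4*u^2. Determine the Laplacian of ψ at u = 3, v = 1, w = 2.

-4

∂²ψ/∂u² = 4*(v - 2)
∂²ψ/∂v² = 0
∂²ψ/∂w² = 0
∇²ψ = 4*v - 8
At (3, 1, 2): -4.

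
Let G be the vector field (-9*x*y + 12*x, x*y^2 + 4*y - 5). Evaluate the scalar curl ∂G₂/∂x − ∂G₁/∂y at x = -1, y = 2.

-5

∂G₂/∂x = y^2
∂G₁/∂y = -9*x
Scalar curl = 9*x + y^2
At (-1, 2): -5.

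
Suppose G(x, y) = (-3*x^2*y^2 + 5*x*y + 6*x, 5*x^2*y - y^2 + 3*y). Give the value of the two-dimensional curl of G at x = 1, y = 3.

∂G₂/∂x = 10*x*y
∂G₁/∂y = -6*x^2*y + 5*x
Scalar curl = 6*x^2*y + 10*x*y - 5*x
At (1, 3): 43.

43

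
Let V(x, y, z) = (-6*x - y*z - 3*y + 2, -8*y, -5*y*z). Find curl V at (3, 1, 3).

(-15, -1, 6)

(∇×V)₁ = ∂V₃/∂y − ∂V₂/∂z = -5*z
(∇×V)₂ = ∂V₁/∂z − ∂V₃/∂x = -y
(∇×V)₃ = ∂V₂/∂x − ∂V₁/∂y = z + 3
∇×V = (-5*z, -y, z + 3)
At (3, 1, 3): (-15, -1, 6).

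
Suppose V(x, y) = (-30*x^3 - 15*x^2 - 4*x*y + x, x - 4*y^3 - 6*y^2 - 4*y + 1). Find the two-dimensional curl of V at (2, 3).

9

∂V₂/∂x = 1
∂V₁/∂y = -4*x
Scalar curl = 4*x + 1
At (2, 3): 9.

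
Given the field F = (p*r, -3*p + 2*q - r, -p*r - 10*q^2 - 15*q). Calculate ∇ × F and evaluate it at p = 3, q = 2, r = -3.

(-54, 0, -3)

(∇×F)₁ = ∂F₃/∂q − ∂F₂/∂r = -20*q - 14
(∇×F)₂ = ∂F₁/∂r − ∂F₃/∂p = p + r
(∇×F)₃ = ∂F₂/∂p − ∂F₁/∂q = -3
∇×F = (-20*q - 14, p + r, -3)
At (3, 2, -3): (-54, 0, -3).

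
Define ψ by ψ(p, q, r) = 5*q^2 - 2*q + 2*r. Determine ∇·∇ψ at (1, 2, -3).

∂²ψ/∂p² = 0
∂²ψ/∂q² = 10
∂²ψ/∂r² = 0
∇²ψ = 10
At (1, 2, -3): 10.

10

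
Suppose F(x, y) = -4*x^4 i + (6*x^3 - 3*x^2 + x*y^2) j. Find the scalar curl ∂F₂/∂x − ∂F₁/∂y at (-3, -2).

∂F₂/∂x = 18*x^2 - 6*x + y^2
∂F₁/∂y = 0
Scalar curl = 18*x^2 - 6*x + y^2
At (-3, -2): 184.

184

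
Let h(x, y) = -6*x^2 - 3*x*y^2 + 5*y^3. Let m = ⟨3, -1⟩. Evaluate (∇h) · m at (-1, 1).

∂h/∂x = -12*x - 3*y^2
∂h/∂y = -6*x*y + 15*y^2
∇h at (-1, 1) = (9, 21)
∇h · m = (9)(3) + (21)(-1) = 6

6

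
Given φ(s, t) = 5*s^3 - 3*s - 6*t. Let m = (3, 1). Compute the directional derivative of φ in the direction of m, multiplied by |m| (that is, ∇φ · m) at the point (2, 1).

165

∂φ/∂s = 15*s^2 - 3
∂φ/∂t = -6
∇φ at (2, 1) = (57, -6)
∇φ · m = (57)(3) + (-6)(1) = 165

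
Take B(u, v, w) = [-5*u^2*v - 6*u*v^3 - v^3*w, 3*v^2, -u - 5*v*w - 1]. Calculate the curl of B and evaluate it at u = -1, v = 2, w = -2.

(10, -7, -91)

(∇×B)₁ = ∂B₃/∂v − ∂B₂/∂w = -5*w
(∇×B)₂ = ∂B₁/∂w − ∂B₃/∂u = -v^3 + 1
(∇×B)₃ = ∂B₂/∂u − ∂B₁/∂v = 5*u^2 + 18*u*v^2 + 3*v^2*w
∇×B = (-5*w, -v^3 + 1, 5*u^2 + 18*u*v^2 + 3*v^2*w)
At (-1, 2, -2): (10, -7, -91).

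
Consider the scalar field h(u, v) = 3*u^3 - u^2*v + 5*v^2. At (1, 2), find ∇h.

∂h/∂u = 9*u^2 - 2*u*v
∂h/∂v = -u^2 + 10*v
∇h = (9*u^2 - 2*u*v, -u^2 + 10*v)
At (1, 2): (5, 19).

(5, 19)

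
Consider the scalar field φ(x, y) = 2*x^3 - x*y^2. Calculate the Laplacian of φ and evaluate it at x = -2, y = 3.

∂²φ/∂x² = 12*x
∂²φ/∂y² = -2*x
∇²φ = 10*x
At (-2, 3): -20.

-20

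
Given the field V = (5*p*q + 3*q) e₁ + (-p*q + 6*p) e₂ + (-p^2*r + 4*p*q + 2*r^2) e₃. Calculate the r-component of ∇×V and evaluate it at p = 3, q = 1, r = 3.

(∇×V)_3 = ∂V₂/∂p − ∂V₁/∂q
= -q + 6 − (5*p + 3)
= -5*p - q + 3
At (3, 1, 3): -13.

-13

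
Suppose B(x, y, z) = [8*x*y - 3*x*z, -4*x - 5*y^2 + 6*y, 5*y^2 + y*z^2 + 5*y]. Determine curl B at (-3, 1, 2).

(∇×B)₁ = ∂B₃/∂y − ∂B₂/∂z = 10*y + z^2 + 5
(∇×B)₂ = ∂B₁/∂z − ∂B₃/∂x = -3*x
(∇×B)₃ = ∂B₂/∂x − ∂B₁/∂y = -8*x - 4
∇×B = (10*y + z^2 + 5, -3*x, -8*x - 4)
At (-3, 1, 2): (19, 9, 20).

(19, 9, 20)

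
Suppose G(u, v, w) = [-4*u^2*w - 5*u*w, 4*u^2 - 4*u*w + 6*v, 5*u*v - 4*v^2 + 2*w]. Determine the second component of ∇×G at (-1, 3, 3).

(∇×G)_2 = ∂G₁/∂w − ∂G₃/∂u
= -4*u^2 - 5*u − (5*v)
= -4*u^2 - 5*u - 5*v
At (-1, 3, 3): -14.

-14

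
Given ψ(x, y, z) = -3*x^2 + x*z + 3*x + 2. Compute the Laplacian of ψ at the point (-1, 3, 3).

∂²ψ/∂x² = -6
∂²ψ/∂y² = 0
∂²ψ/∂z² = 0
∇²ψ = -6
At (-1, 3, 3): -6.

-6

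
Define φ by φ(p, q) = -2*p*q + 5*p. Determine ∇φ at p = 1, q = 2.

(1, -2)

∂φ/∂p = -2*q + 5
∂φ/∂q = -2*p
∇φ = (-2*q + 5, -2*p)
At (1, 2): (1, -2).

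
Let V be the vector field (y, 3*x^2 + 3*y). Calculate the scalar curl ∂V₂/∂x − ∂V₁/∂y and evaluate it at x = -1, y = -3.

-7

∂V₂/∂x = 6*x
∂V₁/∂y = 1
Scalar curl = 6*x - 1
At (-1, -3): -7.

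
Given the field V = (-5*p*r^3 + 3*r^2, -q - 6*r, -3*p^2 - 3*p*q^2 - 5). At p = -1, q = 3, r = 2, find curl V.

(24, 93, 0)

(∇×V)₁ = ∂V₃/∂q − ∂V₂/∂r = -6*p*q + 6
(∇×V)₂ = ∂V₁/∂r − ∂V₃/∂p = -15*p*r^2 + 6*p + 3*q^2 + 6*r
(∇×V)₃ = ∂V₂/∂p − ∂V₁/∂q = 0
∇×V = (-6*p*q + 6, -15*p*r^2 + 6*p + 3*q^2 + 6*r, 0)
At (-1, 3, 2): (24, 93, 0).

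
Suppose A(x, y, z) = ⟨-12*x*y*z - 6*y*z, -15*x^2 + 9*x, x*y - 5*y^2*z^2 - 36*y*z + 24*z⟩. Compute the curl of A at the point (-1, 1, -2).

(∇×A)₁ = ∂A₃/∂y − ∂A₂/∂z = x - 10*y*z^2 - 36*z
(∇×A)₂ = ∂A₁/∂z − ∂A₃/∂x = -12*x*y - 7*y
(∇×A)₃ = ∂A₂/∂x − ∂A₁/∂y = 12*x*z - 30*x + 6*z + 9
∇×A = (x - 10*y*z^2 - 36*z, -12*x*y - 7*y, 12*x*z - 30*x + 6*z + 9)
At (-1, 1, -2): (31, 5, 51).

(31, 5, 51)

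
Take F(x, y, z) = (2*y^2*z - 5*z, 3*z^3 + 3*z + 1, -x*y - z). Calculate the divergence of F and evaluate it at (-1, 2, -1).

-1

∂F₁/∂x = 0
∂F₂/∂y = 0
∂F₃/∂z = -1
∇·F = -1
At (-1, 2, -1): -1.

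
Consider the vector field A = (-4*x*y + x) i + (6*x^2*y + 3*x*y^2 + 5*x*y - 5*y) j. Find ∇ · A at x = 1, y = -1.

∂A₁/∂x = -4*y + 1
∂A₂/∂y = 6*x^2 + 6*x*y + 5*x - 5
∇·A = 6*x^2 + 6*x*y + 5*x - 4*y - 4
At (1, -1): 5.

5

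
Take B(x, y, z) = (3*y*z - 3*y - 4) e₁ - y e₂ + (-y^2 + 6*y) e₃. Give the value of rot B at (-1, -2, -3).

(∇×B)₁ = ∂B₃/∂y − ∂B₂/∂z = -2*y + 6
(∇×B)₂ = ∂B₁/∂z − ∂B₃/∂x = 3*y
(∇×B)₃ = ∂B₂/∂x − ∂B₁/∂y = -3*z + 3
∇×B = (-2*y + 6, 3*y, -3*z + 3)
At (-1, -2, -3): (10, -6, 12).

(10, -6, 12)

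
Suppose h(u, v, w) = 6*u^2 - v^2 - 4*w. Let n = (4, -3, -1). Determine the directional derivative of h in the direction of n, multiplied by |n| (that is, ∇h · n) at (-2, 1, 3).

∂h/∂u = 12*u
∂h/∂v = -2*v
∂h/∂w = -4
∇h at (-2, 1, 3) = (-24, -2, -4)
∇h · n = (-24)(4) + (-2)(-3) + (-4)(-1) = -86

-86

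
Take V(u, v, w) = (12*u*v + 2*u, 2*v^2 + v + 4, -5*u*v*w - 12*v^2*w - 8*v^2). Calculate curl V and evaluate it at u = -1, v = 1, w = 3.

(∇×V)₁ = ∂V₃/∂v − ∂V₂/∂w = -5*u*w - 24*v*w - 16*v
(∇×V)₂ = ∂V₁/∂w − ∂V₃/∂u = 5*v*w
(∇×V)₃ = ∂V₂/∂u − ∂V₁/∂v = -12*u
∇×V = (-5*u*w - 24*v*w - 16*v, 5*v*w, -12*u)
At (-1, 1, 3): (-73, 15, 12).

(-73, 15, 12)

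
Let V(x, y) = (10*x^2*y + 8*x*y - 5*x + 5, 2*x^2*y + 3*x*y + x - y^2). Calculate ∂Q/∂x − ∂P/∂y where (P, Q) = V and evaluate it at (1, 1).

-10

∂V₂/∂x = 4*x*y + 3*y + 1
∂V₁/∂y = 10*x^2 + 8*x
Scalar curl = -10*x^2 + 4*x*y - 8*x + 3*y + 1
At (1, 1): -10.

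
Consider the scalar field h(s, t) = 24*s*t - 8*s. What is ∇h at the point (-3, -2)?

∂h/∂s = 24*t - 8
∂h/∂t = 24*s
∇h = (24*t - 8, 24*s)
At (-3, -2): (-56, -72).

(-56, -72)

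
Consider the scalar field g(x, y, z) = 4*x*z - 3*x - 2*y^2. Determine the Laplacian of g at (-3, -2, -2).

-4

∂²g/∂x² = 0
∂²g/∂y² = -4
∂²g/∂z² = 0
∇²g = -4
At (-3, -2, -2): -4.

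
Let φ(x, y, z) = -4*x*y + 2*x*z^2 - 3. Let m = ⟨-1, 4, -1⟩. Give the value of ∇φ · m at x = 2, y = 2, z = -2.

∂φ/∂x = -4*y + 2*z^2
∂φ/∂y = -4*x
∂φ/∂z = 4*x*z
∇φ at (2, 2, -2) = (0, -8, -16)
∇φ · m = (0)(-1) + (-8)(4) + (-16)(-1) = -16

-16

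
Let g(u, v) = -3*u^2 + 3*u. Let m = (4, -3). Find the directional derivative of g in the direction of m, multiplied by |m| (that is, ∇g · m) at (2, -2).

∂g/∂u = -6*u + 3
∂g/∂v = 0
∇g at (2, -2) = (-9, 0)
∇g · m = (-9)(4) + (0)(-3) = -36

-36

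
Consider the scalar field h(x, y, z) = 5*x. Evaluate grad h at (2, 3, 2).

(5, 0, 0)

∂h/∂x = 5
∂h/∂y = 0
∂h/∂z = 0
∇h = (5, 0, 0)
At (2, 3, 2): (5, 0, 0).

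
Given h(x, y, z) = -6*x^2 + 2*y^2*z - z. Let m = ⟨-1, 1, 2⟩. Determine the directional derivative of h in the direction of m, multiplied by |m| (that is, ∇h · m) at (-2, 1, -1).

-26

∂h/∂x = -12*x
∂h/∂y = 4*y*z
∂h/∂z = 2*y^2 - 1
∇h at (-2, 1, -1) = (24, -4, 1)
∇h · m = (24)(-1) + (-4)(1) + (1)(2) = -26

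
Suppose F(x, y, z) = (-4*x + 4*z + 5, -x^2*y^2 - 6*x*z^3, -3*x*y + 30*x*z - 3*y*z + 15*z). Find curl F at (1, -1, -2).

(75, 61, 46)

(∇×F)₁ = ∂F₃/∂y − ∂F₂/∂z = 18*x*z^2 - 3*x - 3*z
(∇×F)₂ = ∂F₁/∂z − ∂F₃/∂x = 3*y - 30*z + 4
(∇×F)₃ = ∂F₂/∂x − ∂F₁/∂y = -2*x*y^2 - 6*z^3
∇×F = (18*x*z^2 - 3*x - 3*z, 3*y - 30*z + 4, -2*x*y^2 - 6*z^3)
At (1, -1, -2): (75, 61, 46).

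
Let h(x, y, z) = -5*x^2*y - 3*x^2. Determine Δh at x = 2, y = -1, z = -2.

4

∂²h/∂x² = -2*(5*y + 3)
∂²h/∂y² = 0
∂²h/∂z² = 0
∇²h = -10*y - 6
At (2, -1, -2): 4.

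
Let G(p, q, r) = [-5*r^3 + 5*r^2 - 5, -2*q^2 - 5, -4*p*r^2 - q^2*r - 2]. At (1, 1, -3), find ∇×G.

(6, -129, 0)

(∇×G)₁ = ∂G₃/∂q − ∂G₂/∂r = -2*q*r
(∇×G)₂ = ∂G₁/∂r − ∂G₃/∂p = -11*r^2 + 10*r
(∇×G)₃ = ∂G₂/∂p − ∂G₁/∂q = 0
∇×G = (-2*q*r, -11*r^2 + 10*r, 0)
At (1, 1, -3): (6, -129, 0).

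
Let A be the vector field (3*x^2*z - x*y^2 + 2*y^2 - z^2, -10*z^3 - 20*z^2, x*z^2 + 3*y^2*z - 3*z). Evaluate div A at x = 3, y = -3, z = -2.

∂A₁/∂x = 6*x*z - y^2
∂A₂/∂y = 0
∂A₃/∂z = 2*x*z + 3*y^2 - 3
∇·A = 8*x*z + 2*y^2 - 3
At (3, -3, -2): -33.

-33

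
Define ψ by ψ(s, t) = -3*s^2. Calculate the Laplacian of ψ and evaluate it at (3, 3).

-6

∂²ψ/∂s² = -6
∂²ψ/∂t² = 0
∇²ψ = -6
At (3, 3): -6.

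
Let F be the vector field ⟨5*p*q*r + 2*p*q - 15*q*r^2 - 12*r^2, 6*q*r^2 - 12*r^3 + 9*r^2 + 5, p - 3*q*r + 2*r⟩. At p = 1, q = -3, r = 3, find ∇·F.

∂F₁/∂p = 5*q*r + 2*q
∂F₂/∂q = 6*r^2
∂F₃/∂r = -3*q + 2
∇·F = 5*q*r - q + 6*r^2 + 2
At (1, -3, 3): 14.

14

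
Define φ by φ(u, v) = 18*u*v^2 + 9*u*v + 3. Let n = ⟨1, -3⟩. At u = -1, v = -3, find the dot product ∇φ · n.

-162

∂φ/∂u = 18*v^2 + 9*v
∂φ/∂v = 36*u*v + 9*u
∇φ at (-1, -3) = (135, 99)
∇φ · n = (135)(1) + (99)(-3) = -162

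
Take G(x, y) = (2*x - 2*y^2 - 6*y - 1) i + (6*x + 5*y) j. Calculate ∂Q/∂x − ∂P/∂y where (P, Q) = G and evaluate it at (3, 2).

20

∂G₂/∂x = 6
∂G₁/∂y = -4*y - 6
Scalar curl = 4*y + 12
At (3, 2): 20.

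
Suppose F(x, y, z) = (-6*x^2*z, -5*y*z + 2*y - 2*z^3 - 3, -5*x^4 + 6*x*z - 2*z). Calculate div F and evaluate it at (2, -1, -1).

∂F₁/∂x = -12*x*z
∂F₂/∂y = -5*z + 2
∂F₃/∂z = 6*x - 2
∇·F = -12*x*z + 6*x - 5*z
At (2, -1, -1): 41.

41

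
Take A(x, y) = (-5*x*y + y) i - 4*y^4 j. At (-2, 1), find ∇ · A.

-21

∂A₁/∂x = -5*y
∂A₂/∂y = -16*y^3
∇·A = -16*y^3 - 5*y
At (-2, 1): -21.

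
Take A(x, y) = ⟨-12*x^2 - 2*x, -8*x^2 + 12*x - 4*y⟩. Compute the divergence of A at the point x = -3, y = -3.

∂A₁/∂x = -24*x - 2
∂A₂/∂y = -4
∇·A = -24*x - 6
At (-3, -3): 66.

66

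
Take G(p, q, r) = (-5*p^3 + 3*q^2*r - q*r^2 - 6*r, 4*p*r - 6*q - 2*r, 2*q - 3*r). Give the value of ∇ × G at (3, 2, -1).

(∇×G)₁ = ∂G₃/∂q − ∂G₂/∂r = -4*p + 4
(∇×G)₂ = ∂G₁/∂r − ∂G₃/∂p = 3*q^2 - 2*q*r - 6
(∇×G)₃ = ∂G₂/∂p − ∂G₁/∂q = -6*q*r + r^2 + 4*r
∇×G = (-4*p + 4, 3*q^2 - 2*q*r - 6, -6*q*r + r^2 + 4*r)
At (3, 2, -1): (-8, 10, 9).

(-8, 10, 9)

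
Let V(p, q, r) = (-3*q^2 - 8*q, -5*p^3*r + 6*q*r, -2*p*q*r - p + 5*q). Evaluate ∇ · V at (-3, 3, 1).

∂V₁/∂p = 0
∂V₂/∂q = 6*r
∂V₃/∂r = -2*p*q
∇·V = -2*p*q + 6*r
At (-3, 3, 1): 24.

24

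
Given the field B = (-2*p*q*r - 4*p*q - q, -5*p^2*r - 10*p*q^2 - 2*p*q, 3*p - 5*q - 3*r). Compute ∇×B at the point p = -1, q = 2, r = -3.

(0, 1, -71)

(∇×B)₁ = ∂B₃/∂q − ∂B₂/∂r = 5*p^2 - 5
(∇×B)₂ = ∂B₁/∂r − ∂B₃/∂p = -2*p*q - 3
(∇×B)₃ = ∂B₂/∂p − ∂B₁/∂q = -8*p*r + 4*p - 10*q^2 - 2*q + 1
∇×B = (5*p^2 - 5, -2*p*q - 3, -8*p*r + 4*p - 10*q^2 - 2*q + 1)
At (-1, 2, -3): (0, 1, -71).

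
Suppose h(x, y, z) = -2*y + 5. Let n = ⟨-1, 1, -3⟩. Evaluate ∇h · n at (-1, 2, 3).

∂h/∂x = 0
∂h/∂y = -2
∂h/∂z = 0
∇h at (-1, 2, 3) = (0, -2, 0)
∇h · n = (0)(-1) + (-2)(1) + (0)(-3) = -2

-2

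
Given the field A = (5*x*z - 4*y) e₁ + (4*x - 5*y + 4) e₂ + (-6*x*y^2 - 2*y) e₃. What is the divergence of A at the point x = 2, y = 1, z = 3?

∂A₁/∂x = 5*z
∂A₂/∂y = -5
∂A₃/∂z = 0
∇·A = 5*z - 5
At (2, 1, 3): 10.

10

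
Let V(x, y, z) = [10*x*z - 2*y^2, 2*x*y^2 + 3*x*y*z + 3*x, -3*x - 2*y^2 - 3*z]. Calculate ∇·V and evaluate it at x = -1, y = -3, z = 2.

∂V₁/∂x = 10*z
∂V₂/∂y = 4*x*y + 3*x*z
∂V₃/∂z = -3
∇·V = 4*x*y + 3*x*z + 10*z - 3
At (-1, -3, 2): 23.

23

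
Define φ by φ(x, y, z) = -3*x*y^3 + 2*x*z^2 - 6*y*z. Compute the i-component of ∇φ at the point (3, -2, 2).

32

(∇φ)_1 = ∂φ/∂x = -3*y^3 + 2*z^2
At (3, -2, 2): 32.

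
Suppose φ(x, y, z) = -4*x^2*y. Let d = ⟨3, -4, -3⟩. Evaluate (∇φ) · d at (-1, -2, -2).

∂φ/∂x = -8*x*y
∂φ/∂y = -4*x^2
∂φ/∂z = 0
∇φ at (-1, -2, -2) = (-16, -4, 0)
∇φ · d = (-16)(3) + (-4)(-4) + (0)(-3) = -32

-32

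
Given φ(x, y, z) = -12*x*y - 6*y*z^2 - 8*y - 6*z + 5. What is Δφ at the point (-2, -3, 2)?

∂²φ/∂x² = 0
∂²φ/∂y² = 0
∂²φ/∂z² = -12*y
∇²φ = -12*y
At (-2, -3, 2): 36.

36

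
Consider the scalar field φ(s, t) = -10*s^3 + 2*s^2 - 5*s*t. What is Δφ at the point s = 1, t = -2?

-56

∂²φ/∂s² = 4*(-15*s + 1)
∂²φ/∂t² = 0
∇²φ = -60*s + 4
At (1, -2): -56.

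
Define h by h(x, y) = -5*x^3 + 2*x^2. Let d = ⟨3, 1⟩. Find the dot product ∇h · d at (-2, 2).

∂h/∂x = -15*x^2 + 4*x
∂h/∂y = 0
∇h at (-2, 2) = (-68, 0)
∇h · d = (-68)(3) + (0)(1) = -204

-204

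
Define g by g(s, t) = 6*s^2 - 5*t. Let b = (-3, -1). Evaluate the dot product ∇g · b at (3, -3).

∂g/∂s = 12*s
∂g/∂t = -5
∇g at (3, -3) = (36, -5)
∇g · b = (36)(-3) + (-5)(-1) = -103

-103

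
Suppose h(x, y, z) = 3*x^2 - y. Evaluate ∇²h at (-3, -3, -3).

∂²h/∂x² = 6
∂²h/∂y² = 0
∂²h/∂z² = 0
∇²h = 6
At (-3, -3, -3): 6.

6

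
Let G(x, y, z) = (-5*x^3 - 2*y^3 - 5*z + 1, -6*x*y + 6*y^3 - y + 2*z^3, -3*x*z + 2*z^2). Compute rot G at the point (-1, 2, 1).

(-6, -2, 12)

(∇×G)₁ = ∂G₃/∂y − ∂G₂/∂z = -6*z^2
(∇×G)₂ = ∂G₁/∂z − ∂G₃/∂x = 3*z - 5
(∇×G)₃ = ∂G₂/∂x − ∂G₁/∂y = 6*y^2 - 6*y
∇×G = (-6*z^2, 3*z - 5, 6*y^2 - 6*y)
At (-1, 2, 1): (-6, -2, 12).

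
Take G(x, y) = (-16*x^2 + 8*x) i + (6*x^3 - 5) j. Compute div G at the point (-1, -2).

40

∂G₁/∂x = -32*x + 8
∂G₂/∂y = 0
∇·G = -32*x + 8
At (-1, -2): 40.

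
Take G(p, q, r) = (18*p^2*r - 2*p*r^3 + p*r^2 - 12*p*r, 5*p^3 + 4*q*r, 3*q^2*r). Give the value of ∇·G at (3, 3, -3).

-210

∂G₁/∂p = 36*p*r - 2*r^3 + r^2 - 12*r
∂G₂/∂q = 4*r
∂G₃/∂r = 3*q^2
∇·G = 36*p*r + 3*q^2 - 2*r^3 + r^2 - 8*r
At (3, 3, -3): -210.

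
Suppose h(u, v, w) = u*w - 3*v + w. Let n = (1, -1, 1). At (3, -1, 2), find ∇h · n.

∂h/∂u = w
∂h/∂v = -3
∂h/∂w = u + 1
∇h at (3, -1, 2) = (2, -3, 4)
∇h · n = (2)(1) + (-3)(-1) + (4)(1) = 9

9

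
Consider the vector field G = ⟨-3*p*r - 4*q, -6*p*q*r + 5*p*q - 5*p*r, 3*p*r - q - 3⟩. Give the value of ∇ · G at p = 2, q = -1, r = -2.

∂G₁/∂p = -3*r
∂G₂/∂q = -6*p*r + 5*p
∂G₃/∂r = 3*p
∇·G = -6*p*r + 8*p - 3*r
At (2, -1, -2): 46.

46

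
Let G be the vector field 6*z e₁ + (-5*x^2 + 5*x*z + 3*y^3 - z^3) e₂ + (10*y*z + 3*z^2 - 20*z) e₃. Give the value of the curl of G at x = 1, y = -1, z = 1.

(8, 6, -5)

(∇×G)₁ = ∂G₃/∂y − ∂G₂/∂z = -5*x + 3*z^2 + 10*z
(∇×G)₂ = ∂G₁/∂z − ∂G₃/∂x = 6
(∇×G)₃ = ∂G₂/∂x − ∂G₁/∂y = -10*x + 5*z
∇×G = (-5*x + 3*z^2 + 10*z, 6, -10*x + 5*z)
At (1, -1, 1): (8, 6, -5).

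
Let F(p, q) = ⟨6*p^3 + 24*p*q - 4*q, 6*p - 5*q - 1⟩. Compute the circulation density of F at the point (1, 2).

∂F₂/∂p = 6
∂F₁/∂q = 24*p - 4
Scalar curl = -24*p + 10
At (1, 2): -14.

-14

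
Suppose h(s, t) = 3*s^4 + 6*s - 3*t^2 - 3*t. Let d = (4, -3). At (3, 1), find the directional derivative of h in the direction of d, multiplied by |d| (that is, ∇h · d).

∂h/∂s = 12*s^3 + 6
∂h/∂t = -6*t - 3
∇h at (3, 1) = (330, -9)
∇h · d = (330)(4) + (-9)(-3) = 1347

1347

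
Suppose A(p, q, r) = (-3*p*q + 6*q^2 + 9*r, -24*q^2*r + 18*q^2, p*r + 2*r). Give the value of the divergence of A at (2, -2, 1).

∂A₁/∂p = -3*q
∂A₂/∂q = -48*q*r + 36*q
∂A₃/∂r = p + 2
∇·A = p - 48*q*r + 33*q + 2
At (2, -2, 1): 34.

34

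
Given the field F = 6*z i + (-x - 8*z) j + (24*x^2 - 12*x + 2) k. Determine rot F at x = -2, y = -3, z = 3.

(∇×F)₁ = ∂F₃/∂y − ∂F₂/∂z = 8
(∇×F)₂ = ∂F₁/∂z − ∂F₃/∂x = -48*x + 18
(∇×F)₃ = ∂F₂/∂x − ∂F₁/∂y = -1
∇×F = (8, -48*x + 18, -1)
At (-2, -3, 3): (8, 114, -1).

(8, 114, -1)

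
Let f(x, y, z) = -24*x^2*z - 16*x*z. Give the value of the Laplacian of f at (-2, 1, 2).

∂²f/∂x² = -48*z
∂²f/∂y² = 0
∂²f/∂z² = 0
∇²f = -48*z
At (-2, 1, 2): -96.

-96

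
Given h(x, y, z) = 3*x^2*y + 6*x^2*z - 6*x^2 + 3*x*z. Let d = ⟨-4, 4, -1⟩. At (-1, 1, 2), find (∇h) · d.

57

∂h/∂x = 6*x*y + 12*x*z - 12*x + 3*z
∂h/∂y = 3*x^2
∂h/∂z = 6*x^2 + 3*x
∇h at (-1, 1, 2) = (-12, 3, 3)
∇h · d = (-12)(-4) + (3)(4) + (3)(-1) = 57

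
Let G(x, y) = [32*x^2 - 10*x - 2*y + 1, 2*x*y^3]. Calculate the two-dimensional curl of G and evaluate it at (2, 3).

56

∂G₂/∂x = 2*y^3
∂G₁/∂y = -2
Scalar curl = 2*y^3 + 2
At (2, 3): 56.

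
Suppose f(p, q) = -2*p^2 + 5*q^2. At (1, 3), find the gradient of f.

∂f/∂p = -4*p
∂f/∂q = 10*q
∇f = (-4*p, 10*q)
At (1, 3): (-4, 30).

(-4, 30)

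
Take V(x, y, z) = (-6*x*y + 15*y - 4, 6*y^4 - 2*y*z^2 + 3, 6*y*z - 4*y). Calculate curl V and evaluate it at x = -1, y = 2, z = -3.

(-46, 0, -21)

(∇×V)₁ = ∂V₃/∂y − ∂V₂/∂z = 4*y*z + 6*z - 4
(∇×V)₂ = ∂V₁/∂z − ∂V₃/∂x = 0
(∇×V)₃ = ∂V₂/∂x − ∂V₁/∂y = 6*x - 15
∇×V = (4*y*z + 6*z - 4, 0, 6*x - 15)
At (-1, 2, -3): (-46, 0, -21).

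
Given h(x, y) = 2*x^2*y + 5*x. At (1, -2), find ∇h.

∂h/∂x = 4*x*y + 5
∂h/∂y = 2*x^2
∇h = (4*x*y + 5, 2*x^2)
At (1, -2): (-3, 2).

(-3, 2)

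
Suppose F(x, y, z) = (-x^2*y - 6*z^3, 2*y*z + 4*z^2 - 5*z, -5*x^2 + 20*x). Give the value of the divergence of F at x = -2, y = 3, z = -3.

6

∂F₁/∂x = -2*x*y
∂F₂/∂y = 2*z
∂F₃/∂z = 0
∇·F = -2*x*y + 2*z
At (-2, 3, -3): 6.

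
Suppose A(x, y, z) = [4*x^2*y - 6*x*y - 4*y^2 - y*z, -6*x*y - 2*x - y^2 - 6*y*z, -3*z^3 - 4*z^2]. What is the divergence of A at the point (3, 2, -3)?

-25

∂A₁/∂x = 8*x*y - 6*y
∂A₂/∂y = -6*x - 2*y - 6*z
∂A₃/∂z = -9*z^2 - 8*z
∇·A = 8*x*y - 6*x - 8*y - 9*z^2 - 14*z
At (3, 2, -3): -25.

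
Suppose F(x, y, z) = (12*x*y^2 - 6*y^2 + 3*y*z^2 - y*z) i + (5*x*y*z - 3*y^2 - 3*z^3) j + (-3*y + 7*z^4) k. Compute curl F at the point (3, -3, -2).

(∇×F)₁ = ∂F₃/∂y − ∂F₂/∂z = -5*x*y + 9*z^2 - 3
(∇×F)₂ = ∂F₁/∂z − ∂F₃/∂x = 6*y*z - y
(∇×F)₃ = ∂F₂/∂x − ∂F₁/∂y = -24*x*y + 5*y*z + 12*y - 3*z^2 + z
∇×F = (-5*x*y + 9*z^2 - 3, 6*y*z - y, -24*x*y + 5*y*z + 12*y - 3*z^2 + z)
At (3, -3, -2): (78, 39, 196).

(78, 39, 196)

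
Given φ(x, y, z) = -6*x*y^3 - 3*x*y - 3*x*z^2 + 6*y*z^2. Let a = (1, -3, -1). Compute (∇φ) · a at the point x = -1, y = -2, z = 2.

∂φ/∂x = -6*y^3 - 3*y - 3*z^2
∂φ/∂y = -18*x*y^2 - 3*x + 6*z^2
∂φ/∂z = -6*x*z + 12*y*z
∇φ at (-1, -2, 2) = (42, 99, -36)
∇φ · a = (42)(1) + (99)(-3) + (-36)(-1) = -219

-219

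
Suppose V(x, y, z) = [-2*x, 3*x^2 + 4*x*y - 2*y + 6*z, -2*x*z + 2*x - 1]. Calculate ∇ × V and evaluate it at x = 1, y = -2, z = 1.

(∇×V)₁ = ∂V₃/∂y − ∂V₂/∂z = -6
(∇×V)₂ = ∂V₁/∂z − ∂V₃/∂x = 2*z - 2
(∇×V)₃ = ∂V₂/∂x − ∂V₁/∂y = 6*x + 4*y
∇×V = (-6, 2*z - 2, 6*x + 4*y)
At (1, -2, 1): (-6, 0, -2).

(-6, 0, -2)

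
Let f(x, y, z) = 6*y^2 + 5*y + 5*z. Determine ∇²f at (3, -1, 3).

12

∂²f/∂x² = 0
∂²f/∂y² = 12
∂²f/∂z² = 0
∇²f = 12
At (3, -1, 3): 12.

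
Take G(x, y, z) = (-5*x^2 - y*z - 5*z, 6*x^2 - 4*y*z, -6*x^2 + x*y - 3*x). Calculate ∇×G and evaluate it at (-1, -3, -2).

(-13, -8, -14)

(∇×G)₁ = ∂G₃/∂y − ∂G₂/∂z = x + 4*y
(∇×G)₂ = ∂G₁/∂z − ∂G₃/∂x = 12*x - 2*y - 2
(∇×G)₃ = ∂G₂/∂x − ∂G₁/∂y = 12*x + z
∇×G = (x + 4*y, 12*x - 2*y - 2, 12*x + z)
At (-1, -3, -2): (-13, -8, -14).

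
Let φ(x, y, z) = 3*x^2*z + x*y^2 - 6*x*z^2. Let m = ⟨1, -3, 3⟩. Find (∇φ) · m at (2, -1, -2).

∂φ/∂x = 6*x*z + y^2 - 6*z^2
∂φ/∂y = 2*x*y
∂φ/∂z = 3*x^2 - 12*x*z
∇φ at (2, -1, -2) = (-47, -4, 60)
∇φ · m = (-47)(1) + (-4)(-3) + (60)(3) = 145

145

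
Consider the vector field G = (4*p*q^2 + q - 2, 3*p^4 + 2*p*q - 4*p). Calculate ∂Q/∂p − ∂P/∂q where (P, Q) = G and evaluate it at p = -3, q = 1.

∂G₂/∂p = 12*p^3 + 2*q - 4
∂G₁/∂q = 8*p*q + 1
Scalar curl = 12*p^3 - 8*p*q + 2*q - 5
At (-3, 1): -303.

-303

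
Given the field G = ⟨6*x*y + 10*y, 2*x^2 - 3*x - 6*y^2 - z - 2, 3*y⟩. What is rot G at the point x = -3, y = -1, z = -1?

(4, 0, -7)

(∇×G)₁ = ∂G₃/∂y − ∂G₂/∂z = 4
(∇×G)₂ = ∂G₁/∂z − ∂G₃/∂x = 0
(∇×G)₃ = ∂G₂/∂x − ∂G₁/∂y = -2*x - 13
∇×G = (4, 0, -2*x - 13)
At (-3, -1, -1): (4, 0, -7).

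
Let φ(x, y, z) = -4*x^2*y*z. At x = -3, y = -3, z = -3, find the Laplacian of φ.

∂²φ/∂x² = -8*y*z
∂²φ/∂y² = 0
∂²φ/∂z² = 0
∇²φ = -8*y*z
At (-3, -3, -3): -72.

-72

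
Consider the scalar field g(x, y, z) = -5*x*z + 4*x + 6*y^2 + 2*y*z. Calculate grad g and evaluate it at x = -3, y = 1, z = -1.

∂g/∂x = -5*z + 4
∂g/∂y = 12*y + 2*z
∂g/∂z = -5*x + 2*y
∇g = (-5*z + 4, 12*y + 2*z, -5*x + 2*y)
At (-3, 1, -1): (9, 10, 17).

(9, 10, 17)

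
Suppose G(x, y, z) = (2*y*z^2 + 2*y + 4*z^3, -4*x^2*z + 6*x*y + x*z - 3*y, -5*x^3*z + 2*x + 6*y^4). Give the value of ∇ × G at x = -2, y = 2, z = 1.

(210, 78, 25)

(∇×G)₁ = ∂G₃/∂y − ∂G₂/∂z = 4*x^2 - x + 24*y^3
(∇×G)₂ = ∂G₁/∂z − ∂G₃/∂x = 15*x^2*z + 4*y*z + 12*z^2 - 2
(∇×G)₃ = ∂G₂/∂x − ∂G₁/∂y = -8*x*z + 6*y - 2*z^2 + z - 2
∇×G = (4*x^2 - x + 24*y^3, 15*x^2*z + 4*y*z + 12*z^2 - 2, -8*x*z + 6*y - 2*z^2 + z - 2)
At (-2, 2, 1): (210, 78, 25).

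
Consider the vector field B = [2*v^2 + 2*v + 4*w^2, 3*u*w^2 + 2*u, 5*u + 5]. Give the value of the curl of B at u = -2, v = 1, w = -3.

(∇×B)₁ = ∂B₃/∂v − ∂B₂/∂w = -6*u*w
(∇×B)₂ = ∂B₁/∂w − ∂B₃/∂u = 8*w - 5
(∇×B)₃ = ∂B₂/∂u − ∂B₁/∂v = -4*v + 3*w^2
∇×B = (-6*u*w, 8*w - 5, -4*v + 3*w^2)
At (-2, 1, -3): (-36, -29, 23).

(-36, -29, 23)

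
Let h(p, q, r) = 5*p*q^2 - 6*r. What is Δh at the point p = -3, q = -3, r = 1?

∂²h/∂p² = 0
∂²h/∂q² = 10*p
∂²h/∂r² = 0
∇²h = 10*p
At (-3, -3, 1): -30.

-30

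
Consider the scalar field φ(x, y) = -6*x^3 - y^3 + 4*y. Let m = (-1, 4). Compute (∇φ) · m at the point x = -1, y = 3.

-74

∂φ/∂x = -18*x^2
∂φ/∂y = -3*y^2 + 4
∇φ at (-1, 3) = (-18, -23)
∇φ · m = (-18)(-1) + (-23)(4) = -74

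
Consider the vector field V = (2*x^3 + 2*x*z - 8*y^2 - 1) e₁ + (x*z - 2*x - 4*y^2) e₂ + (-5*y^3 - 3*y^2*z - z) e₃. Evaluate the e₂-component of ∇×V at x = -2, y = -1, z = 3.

-4

(∇×V)_2 = ∂V₁/∂z − ∂V₃/∂x
= 2*x − (0)
= 2*x
At (-2, -1, 3): -4.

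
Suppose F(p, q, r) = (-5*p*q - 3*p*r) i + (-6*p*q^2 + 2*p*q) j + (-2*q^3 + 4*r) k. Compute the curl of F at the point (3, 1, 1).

(-6, -9, 11)

(∇×F)₁ = ∂F₃/∂q − ∂F₂/∂r = -6*q^2
(∇×F)₂ = ∂F₁/∂r − ∂F₃/∂p = -3*p
(∇×F)₃ = ∂F₂/∂p − ∂F₁/∂q = 5*p - 6*q^2 + 2*q
∇×F = (-6*q^2, -3*p, 5*p - 6*q^2 + 2*q)
At (3, 1, 1): (-6, -9, 11).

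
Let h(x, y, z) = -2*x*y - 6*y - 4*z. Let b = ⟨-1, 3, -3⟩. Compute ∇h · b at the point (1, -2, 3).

∂h/∂x = -2*y
∂h/∂y = -2*x - 6
∂h/∂z = -4
∇h at (1, -2, 3) = (4, -8, -4)
∇h · b = (4)(-1) + (-8)(3) + (-4)(-3) = -16

-16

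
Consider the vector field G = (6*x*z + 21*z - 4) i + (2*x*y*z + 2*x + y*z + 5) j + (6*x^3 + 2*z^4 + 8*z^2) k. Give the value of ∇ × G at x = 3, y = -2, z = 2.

(∇×G)₁ = ∂G₃/∂y − ∂G₂/∂z = -2*x*y - y
(∇×G)₂ = ∂G₁/∂z − ∂G₃/∂x = -18*x^2 + 6*x + 21
(∇×G)₃ = ∂G₂/∂x − ∂G₁/∂y = 2*y*z + 2
∇×G = (-2*x*y - y, -18*x^2 + 6*x + 21, 2*y*z + 2)
At (3, -2, 2): (14, -123, -6).

(14, -123, -6)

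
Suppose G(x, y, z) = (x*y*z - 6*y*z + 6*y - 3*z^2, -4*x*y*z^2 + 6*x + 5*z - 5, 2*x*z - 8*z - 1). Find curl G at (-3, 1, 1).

(-29, -17, 5)

(∇×G)₁ = ∂G₃/∂y − ∂G₂/∂z = 8*x*y*z - 5
(∇×G)₂ = ∂G₁/∂z − ∂G₃/∂x = x*y - 6*y - 8*z
(∇×G)₃ = ∂G₂/∂x − ∂G₁/∂y = -x*z - 4*y*z^2 + 6*z
∇×G = (8*x*y*z - 5, x*y - 6*y - 8*z, -x*z - 4*y*z^2 + 6*z)
At (-3, 1, 1): (-29, -17, 5).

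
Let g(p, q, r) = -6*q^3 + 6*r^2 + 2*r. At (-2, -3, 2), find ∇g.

(0, -162, 26)

∂g/∂p = 0
∂g/∂q = -18*q^2
∂g/∂r = 12*r + 2
∇g = (0, -18*q^2, 12*r + 2)
At (-2, -3, 2): (0, -162, 26).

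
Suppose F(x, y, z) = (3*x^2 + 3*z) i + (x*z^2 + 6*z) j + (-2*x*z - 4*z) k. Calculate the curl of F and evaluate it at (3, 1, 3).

(∇×F)₁ = ∂F₃/∂y − ∂F₂/∂z = -2*x*z - 6
(∇×F)₂ = ∂F₁/∂z − ∂F₃/∂x = 2*z + 3
(∇×F)₃ = ∂F₂/∂x − ∂F₁/∂y = z^2
∇×F = (-2*x*z - 6, 2*z + 3, z^2)
At (3, 1, 3): (-24, 9, 9).

(-24, 9, 9)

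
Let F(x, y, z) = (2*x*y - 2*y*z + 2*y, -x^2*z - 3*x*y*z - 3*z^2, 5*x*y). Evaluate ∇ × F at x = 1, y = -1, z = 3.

(∇×F)₁ = ∂F₃/∂y − ∂F₂/∂z = x^2 + 3*x*y + 5*x + 6*z
(∇×F)₂ = ∂F₁/∂z − ∂F₃/∂x = -7*y
(∇×F)₃ = ∂F₂/∂x − ∂F₁/∂y = -2*x*z - 2*x - 3*y*z + 2*z - 2
∇×F = (x^2 + 3*x*y + 5*x + 6*z, -7*y, -2*x*z - 2*x - 3*y*z + 2*z - 2)
At (1, -1, 3): (21, 7, 5).

(21, 7, 5)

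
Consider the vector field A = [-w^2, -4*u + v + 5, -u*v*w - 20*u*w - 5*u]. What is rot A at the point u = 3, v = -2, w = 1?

(∇×A)₁ = ∂A₃/∂v − ∂A₂/∂w = -u*w
(∇×A)₂ = ∂A₁/∂w − ∂A₃/∂u = v*w + 18*w + 5
(∇×A)₃ = ∂A₂/∂u − ∂A₁/∂v = -4
∇×A = (-u*w, v*w + 18*w + 5, -4)
At (3, -2, 1): (-3, 21, -4).

(-3, 21, -4)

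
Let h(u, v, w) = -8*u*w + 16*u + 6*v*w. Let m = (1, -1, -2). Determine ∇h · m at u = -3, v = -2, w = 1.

∂h/∂u = -8*w + 16
∂h/∂v = 6*w
∂h/∂w = -8*u + 6*v
∇h at (-3, -2, 1) = (8, 6, 12)
∇h · m = (8)(1) + (6)(-1) + (12)(-2) = -22

-22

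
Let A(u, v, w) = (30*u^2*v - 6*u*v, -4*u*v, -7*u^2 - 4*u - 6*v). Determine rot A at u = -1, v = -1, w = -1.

(∇×A)₁ = ∂A₃/∂v − ∂A₂/∂w = -6
(∇×A)₂ = ∂A₁/∂w − ∂A₃/∂u = 14*u + 4
(∇×A)₃ = ∂A₂/∂u − ∂A₁/∂v = -30*u^2 + 6*u - 4*v
∇×A = (-6, 14*u + 4, -30*u^2 + 6*u - 4*v)
At (-1, -1, -1): (-6, -10, -32).

(-6, -10, -32)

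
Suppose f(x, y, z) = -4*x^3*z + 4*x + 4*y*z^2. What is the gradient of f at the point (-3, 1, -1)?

∂f/∂x = -12*x^2*z + 4
∂f/∂y = 4*z^2
∂f/∂z = -4*x^3 + 8*y*z
∇f = (-12*x^2*z + 4, 4*z^2, -4*x^3 + 8*y*z)
At (-3, 1, -1): (112, 4, 100).

(112, 4, 100)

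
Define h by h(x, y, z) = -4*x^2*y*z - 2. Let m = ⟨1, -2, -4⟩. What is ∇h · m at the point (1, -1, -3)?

-64

∂h/∂x = -8*x*y*z
∂h/∂y = -4*x^2*z
∂h/∂z = -4*x^2*y
∇h at (1, -1, -3) = (-24, 12, 4)
∇h · m = (-24)(1) + (12)(-2) + (4)(-4) = -64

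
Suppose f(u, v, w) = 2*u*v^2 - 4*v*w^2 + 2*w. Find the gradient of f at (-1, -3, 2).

(18, -4, 50)

∂f/∂u = 2*v^2
∂f/∂v = 4*u*v - 4*w^2
∂f/∂w = -8*v*w + 2
∇f = (2*v^2, 4*u*v - 4*w^2, -8*v*w + 2)
At (-1, -3, 2): (18, -4, 50).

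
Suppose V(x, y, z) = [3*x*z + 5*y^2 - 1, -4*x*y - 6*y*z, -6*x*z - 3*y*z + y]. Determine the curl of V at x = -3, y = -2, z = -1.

(-8, -15, 28)

(∇×V)₁ = ∂V₃/∂y − ∂V₂/∂z = 6*y - 3*z + 1
(∇×V)₂ = ∂V₁/∂z − ∂V₃/∂x = 3*x + 6*z
(∇×V)₃ = ∂V₂/∂x − ∂V₁/∂y = -14*y
∇×V = (6*y - 3*z + 1, 3*x + 6*z, -14*y)
At (-3, -2, -1): (-8, -15, 28).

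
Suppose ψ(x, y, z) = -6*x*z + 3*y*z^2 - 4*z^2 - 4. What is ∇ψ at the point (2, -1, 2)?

(-12, 12, -40)

∂ψ/∂x = -6*z
∂ψ/∂y = 3*z^2
∂ψ/∂z = -6*x + 6*y*z - 8*z
∇ψ = (-6*z, 3*z^2, -6*x + 6*y*z - 8*z)
At (2, -1, 2): (-12, 12, -40).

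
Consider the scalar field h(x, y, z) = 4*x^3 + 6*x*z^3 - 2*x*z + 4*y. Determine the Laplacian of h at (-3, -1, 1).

-180

∂²h/∂x² = 24*x
∂²h/∂y² = 0
∂²h/∂z² = 36*x*z
∇²h = 36*x*z + 24*x
At (-3, -1, 1): -180.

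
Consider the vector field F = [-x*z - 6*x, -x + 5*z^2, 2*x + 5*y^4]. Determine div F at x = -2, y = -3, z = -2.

∂F₁/∂x = -z - 6
∂F₂/∂y = 0
∂F₃/∂z = 0
∇·F = -z - 6
At (-2, -3, -2): -4.

-4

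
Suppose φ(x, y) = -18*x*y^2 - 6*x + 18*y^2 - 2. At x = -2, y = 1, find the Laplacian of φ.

108

∂²φ/∂x² = 0
∂²φ/∂y² = 36*(-x + 1)
∇²φ = -36*x + 36
At (-2, 1): 108.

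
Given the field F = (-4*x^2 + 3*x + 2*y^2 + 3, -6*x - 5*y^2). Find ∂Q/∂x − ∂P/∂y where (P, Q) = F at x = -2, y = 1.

-10

∂F₂/∂x = -6
∂F₁/∂y = 4*y
Scalar curl = -4*y - 6
At (-2, 1): -10.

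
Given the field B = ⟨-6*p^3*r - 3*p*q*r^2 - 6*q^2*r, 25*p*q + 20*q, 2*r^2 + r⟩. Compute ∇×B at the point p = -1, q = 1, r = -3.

(0, -18, -38)

(∇×B)₁ = ∂B₃/∂q − ∂B₂/∂r = 0
(∇×B)₂ = ∂B₁/∂r − ∂B₃/∂p = -6*p^3 - 6*p*q*r - 6*q^2
(∇×B)₃ = ∂B₂/∂p − ∂B₁/∂q = 3*p*r^2 + 12*q*r + 25*q
∇×B = (0, -6*p^3 - 6*p*q*r - 6*q^2, 3*p*r^2 + 12*q*r + 25*q)
At (-1, 1, -3): (0, -18, -38).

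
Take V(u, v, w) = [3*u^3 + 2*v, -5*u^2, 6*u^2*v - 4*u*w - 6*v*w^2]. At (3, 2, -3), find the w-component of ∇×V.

(∇×V)_3 = ∂V₂/∂u − ∂V₁/∂v
= -10*u − (2)
= -10*u - 2
At (3, 2, -3): -32.

-32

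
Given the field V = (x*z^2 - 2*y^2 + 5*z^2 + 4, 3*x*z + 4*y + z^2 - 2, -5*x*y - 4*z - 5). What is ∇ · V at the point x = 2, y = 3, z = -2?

∂V₁/∂x = z^2
∂V₂/∂y = 4
∂V₃/∂z = -4
∇·V = z^2
At (2, 3, -2): 4.

4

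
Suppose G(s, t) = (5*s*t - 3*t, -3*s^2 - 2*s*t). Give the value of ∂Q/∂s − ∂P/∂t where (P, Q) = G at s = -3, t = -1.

38

∂G₂/∂s = -6*s - 2*t
∂G₁/∂t = 5*s - 3
Scalar curl = -11*s - 2*t + 3
At (-3, -1): 38.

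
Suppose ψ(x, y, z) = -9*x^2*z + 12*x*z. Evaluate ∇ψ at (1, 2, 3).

(-18, 0, 3)

∂ψ/∂x = -18*x*z + 12*z
∂ψ/∂y = 0
∂ψ/∂z = -9*x^2 + 12*x
∇ψ = (-18*x*z + 12*z, 0, -9*x^2 + 12*x)
At (1, 2, 3): (-18, 0, 3).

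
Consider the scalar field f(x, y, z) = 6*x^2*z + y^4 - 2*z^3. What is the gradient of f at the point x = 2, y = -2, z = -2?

(-48, -32, 0)

∂f/∂x = 12*x*z
∂f/∂y = 4*y^3
∂f/∂z = 6*x^2 - 6*z^2
∇f = (12*x*z, 4*y^3, 6*x^2 - 6*z^2)
At (2, -2, -2): (-48, -32, 0).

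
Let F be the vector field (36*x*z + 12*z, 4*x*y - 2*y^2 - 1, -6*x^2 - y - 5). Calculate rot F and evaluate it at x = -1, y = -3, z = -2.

(-1, -36, -12)

(∇×F)₁ = ∂F₃/∂y − ∂F₂/∂z = -1
(∇×F)₂ = ∂F₁/∂z − ∂F₃/∂x = 48*x + 12
(∇×F)₃ = ∂F₂/∂x − ∂F₁/∂y = 4*y
∇×F = (-1, 48*x + 12, 4*y)
At (-1, -3, -2): (-1, -36, -12).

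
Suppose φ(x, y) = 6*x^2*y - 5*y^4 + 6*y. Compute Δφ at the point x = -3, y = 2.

-216

∂²φ/∂x² = 12*y
∂²φ/∂y² = -60*y^2
∇²φ = -60*y^2 + 12*y
At (-3, 2): -216.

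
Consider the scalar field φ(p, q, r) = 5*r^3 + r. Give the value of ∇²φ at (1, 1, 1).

∂²φ/∂p² = 0
∂²φ/∂q² = 0
∂²φ/∂r² = 30*r
∇²φ = 30*r
At (1, 1, 1): 30.

30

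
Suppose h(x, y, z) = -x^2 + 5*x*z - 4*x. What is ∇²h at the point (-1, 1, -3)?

-2

∂²h/∂x² = -2
∂²h/∂y² = 0
∂²h/∂z² = 0
∇²h = -2
At (-1, 1, -3): -2.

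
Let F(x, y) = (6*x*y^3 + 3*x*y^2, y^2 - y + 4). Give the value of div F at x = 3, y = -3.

-142

∂F₁/∂x = 6*y^3 + 3*y^2
∂F₂/∂y = 2*y - 1
∇·F = 6*y^3 + 3*y^2 + 2*y - 1
At (3, -3): -142.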